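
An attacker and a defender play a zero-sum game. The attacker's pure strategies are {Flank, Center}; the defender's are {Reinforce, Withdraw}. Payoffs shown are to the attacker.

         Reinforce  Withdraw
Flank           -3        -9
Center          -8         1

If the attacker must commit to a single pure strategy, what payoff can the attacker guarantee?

Row minima: Flank → -9, Center → -8.
The best of these is -8.

-8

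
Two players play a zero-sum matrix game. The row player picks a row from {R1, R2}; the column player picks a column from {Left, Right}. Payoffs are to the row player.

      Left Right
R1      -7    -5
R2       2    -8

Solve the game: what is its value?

-11/2

Row minima: R1 → -7, R2 → -8; maximin = -7.
Column maxima: Left → 2, Right → -5; minimax = -5.
-7 ≠ -5, so there is no saddle point; optimal play is mixed.
Let the row player play R1 with probability p. Expected payoff against Left: (-7)p + 2(1−p) = −9p + 2; against Right: (-5)p + (-8)(1−p) = 3p − 8.
Setting these equal: −9p + 2 = 3p − 8 ⇒ −12p = -10 ⇒ p = 5/6, and the value is (-9)·(5/6) + 2 = -11/2.
For the column player: with q = P(Left), equating R1's and R2's payoffs gives −2q − 5 = 10q − 8 ⇒ q = 1/4.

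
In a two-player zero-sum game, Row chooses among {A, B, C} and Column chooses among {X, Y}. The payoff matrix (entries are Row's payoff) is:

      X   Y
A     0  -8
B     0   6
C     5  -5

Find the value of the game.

Row minima: A → -8, B → 0, C → -5; maximin = 0.
Column maxima: X → 5, Y → 6; minimax = 5.
0 ≠ 5, so there is no saddle point; optimal play is mixed.
A is strictly dominated by C, so Row never plays it.
On the remaining 2×2 (B, C vs X, Y):
Let Row play B with probability p. Expected payoff against X: 0p + 5(1−p) = −5p + 5; against Y: 6p + (-5)(1−p) = 11p − 5.
Setting these equal: −5p + 5 = 11p − 5 ⇒ −16p = -10 ⇒ p = 5/8, and the value is (-5)·(5/8) + 5 = 15/8.
For Column: with q = P(X), equating B's and C's payoffs gives −6q + 6 = 10q − 5 ⇒ q = 11/16.

15/8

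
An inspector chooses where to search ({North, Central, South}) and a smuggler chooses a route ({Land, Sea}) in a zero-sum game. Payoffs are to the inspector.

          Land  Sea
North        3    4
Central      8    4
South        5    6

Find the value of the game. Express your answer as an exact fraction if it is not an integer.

Row minima: North → 3, Central → 4, South → 5; maximin = 5.
Column maxima: Land → 8, Sea → 6; minimax = 6.
5 ≠ 6, so there is no saddle point; optimal play is mixed.
North is strictly dominated by South, so the inspector never plays it.
On the remaining 2×2 (Central, South vs Land, Sea):
Let the inspector play Central with probability p. Expected payoff against Land: 8p + 5(1−p) = 3p + 5; against Sea: 4p + 6(1−p) = −2p + 6.
Setting these equal: 3p + 5 = −2p + 6 ⇒ 5p = 1 ⇒ p = 1/5, and the value is (3)·(1/5) + 5 = 28/5.
For the smuggler: with q = P(Land), equating Central's and South's payoffs gives 4q + 4 = −q + 6 ⇒ q = 2/5.

28/5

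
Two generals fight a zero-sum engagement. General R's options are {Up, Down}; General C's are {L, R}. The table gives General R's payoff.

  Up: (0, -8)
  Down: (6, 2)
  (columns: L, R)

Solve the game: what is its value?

Row minima: Up → -8, Down → 2; maximin = 2.
Column maxima: L → 6, R → 2; minimax = 2.
Since maximin = minimax = 2, there is a saddle point and the value is 2.

2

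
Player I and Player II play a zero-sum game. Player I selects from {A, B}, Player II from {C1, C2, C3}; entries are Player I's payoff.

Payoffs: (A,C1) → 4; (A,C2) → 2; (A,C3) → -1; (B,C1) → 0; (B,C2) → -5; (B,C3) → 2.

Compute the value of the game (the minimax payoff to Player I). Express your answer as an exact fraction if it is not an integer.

Row minima: A → -1, B → -5; maximin = -1.
Column maxima: C1 → 4, C2 → 2, C3 → 2; minimax = 2.
-1 ≠ 2, so there is no saddle point; optimal play is mixed.
C1 is strictly dominated by C2 (it gives Player I strictly more in every row), so Player II never plays it.
On the remaining 2×2 (A, B vs C2, C3):
Let Player I play A with probability p. Expected payoff against C2: 2p + (-5)(1−p) = 7p − 5; against C3: (-1)p + 2(1−p) = −3p + 2.
Setting these equal: 7p − 5 = −3p + 2 ⇒ 10p = 7 ⇒ p = 7/10, and the value is (7)·(7/10) − 5 = -1/10.
For Player II: with q = P(C2), equating A's and B's payoffs gives 3q − 1 = −7q + 2 ⇒ q = 3/10.

-1/10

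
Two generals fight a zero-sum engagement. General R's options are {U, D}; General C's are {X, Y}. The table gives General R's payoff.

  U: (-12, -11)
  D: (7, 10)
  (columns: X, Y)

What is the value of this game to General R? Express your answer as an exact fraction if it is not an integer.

7

Row minima: U → -12, D → 7; maximin = 7.
Column maxima: X → 7, Y → 10; minimax = 7.
Since maximin = minimax = 7, there is a saddle point and the value is 7.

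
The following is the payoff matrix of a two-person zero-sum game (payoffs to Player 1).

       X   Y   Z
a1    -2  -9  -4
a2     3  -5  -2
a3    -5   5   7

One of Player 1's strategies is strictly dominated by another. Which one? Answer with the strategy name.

a1

a2 gives a strictly higher payoff than a1 against every column: 3 > -2, -5 > -9, -2 > -4.
So a1 is strictly dominated and Player 1 never plays it.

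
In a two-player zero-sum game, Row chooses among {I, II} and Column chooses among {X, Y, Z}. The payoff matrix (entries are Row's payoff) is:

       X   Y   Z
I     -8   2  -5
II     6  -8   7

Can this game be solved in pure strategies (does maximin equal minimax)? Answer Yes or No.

No

Row minima: I → -8, II → -8; maximin = -8.
Column maxima: X → 6, Y → 2, Z → 7; minimax = 2.
-8 ≠ 2, so no pure-strategy equilibrium exists.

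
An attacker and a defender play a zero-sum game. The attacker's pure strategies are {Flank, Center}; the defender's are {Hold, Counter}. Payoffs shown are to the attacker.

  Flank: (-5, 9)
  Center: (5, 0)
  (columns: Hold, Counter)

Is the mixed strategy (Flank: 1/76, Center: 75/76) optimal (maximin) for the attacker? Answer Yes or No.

Against Hold this mix gives (1/76)·(-5) + (75/76)·5 = 185/38.
Against Counter this mix gives (1/76)·9 + (75/76)·0 = 9/76.
The defender will play Counter, holding the attacker to 9/76. Shifting weight toward the row that does better against Counter would raise this floor (the equalizing mix achieves 45/19 against both Counter and Hold), so the proposed strategy is not optimal.

No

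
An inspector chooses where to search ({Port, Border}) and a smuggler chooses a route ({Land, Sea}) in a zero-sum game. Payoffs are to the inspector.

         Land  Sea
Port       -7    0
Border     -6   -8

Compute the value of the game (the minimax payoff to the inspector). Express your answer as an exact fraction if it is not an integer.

Row minima: Port → -7, Border → -8; maximin = -7.
Column maxima: Land → -6, Sea → 0; minimax = -6.
-7 ≠ -6, so there is no saddle point; optimal play is mixed.
Let the inspector play Port with probability p. Expected payoff against Land: (-7)p + (-6)(1−p) = −p − 6; against Sea: 0p + (-8)(1−p) = 8p − 8.
Setting these equal: −p − 6 = 8p − 8 ⇒ −9p = -2 ⇒ p = 2/9, and the value is (-1)·(2/9) − 6 = -56/9.
For the smuggler: with q = P(Land), equating Port's and Border's payoffs gives −7q = 2q − 8 ⇒ q = 8/9.

-56/9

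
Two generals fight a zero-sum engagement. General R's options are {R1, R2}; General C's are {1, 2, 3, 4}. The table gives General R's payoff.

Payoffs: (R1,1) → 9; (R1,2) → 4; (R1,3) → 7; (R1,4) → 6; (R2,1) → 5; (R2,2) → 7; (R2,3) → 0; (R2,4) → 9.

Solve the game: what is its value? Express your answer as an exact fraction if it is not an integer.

Row minima: R1 → 4, R2 → 0; maximin = 4.
Column maxima: 1 → 9, 2 → 7, 3 → 7, 4 → 9; minimax = 7.
4 ≠ 7, so there is no saddle point; optimal play is mixed.
1 is strictly dominated by 3 (it gives General R strictly more in every row), so General C never plays it.
4 is strictly dominated by 2 (it gives General R strictly more in every row), so General C never plays it.
On the remaining 2×2 (R1, R2 vs 2, 3):
Let General R play R1 with probability p. Expected payoff against 2: 4p + 7(1−p) = −3p + 7; against 3: 7p + 0(1−p) = 7p.
Setting these equal: −3p + 7 = 7p ⇒ −10p = -7 ⇒ p = 7/10, and the value is (-3)·(7/10) + 7 = 49/10.
For General C: with q = P(2), equating R1's and R2's payoffs gives −3q + 7 = 7q ⇒ q = 7/10.

49/10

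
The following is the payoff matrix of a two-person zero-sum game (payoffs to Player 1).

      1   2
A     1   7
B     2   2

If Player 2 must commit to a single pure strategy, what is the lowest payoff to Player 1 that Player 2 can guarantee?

2

Column maxima: 1 → 2, 2 → 7.
The smallest of these is 2.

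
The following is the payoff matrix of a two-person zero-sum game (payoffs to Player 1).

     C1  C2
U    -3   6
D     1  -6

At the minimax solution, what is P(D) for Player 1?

Row minima: U → -3, D → -6; maximin = -3.
Column maxima: C1 → 1, C2 → 6; minimax = 1.
-3 ≠ 1, so there is no saddle point; optimal play is mixed.
Let Player 1 play U with probability p. Expected payoff against C1: (-3)p + 1(1−p) = −4p + 1; against C2: 6p + (-6)(1−p) = 12p − 6.
Setting these equal: −4p + 1 = 12p − 6 ⇒ −16p = -7 ⇒ p = 7/16, and the value is (-4)·(7/16) + 1 = -3/4.
For Player 2: with q = P(C1), equating U's and D's payoffs gives −9q + 6 = 7q − 6 ⇒ q = 3/4.

9/16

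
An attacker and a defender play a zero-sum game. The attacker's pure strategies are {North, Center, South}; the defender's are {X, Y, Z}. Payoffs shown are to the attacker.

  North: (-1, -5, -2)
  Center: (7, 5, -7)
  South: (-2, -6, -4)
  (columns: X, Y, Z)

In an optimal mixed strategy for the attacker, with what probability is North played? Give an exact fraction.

4/5

Row minima: North → -5, Center → -7, South → -6; maximin = -5.
Column maxima: X → 7, Y → 5, Z → -2; minimax = -2.
-5 ≠ -2, so there is no saddle point; optimal play is mixed.
South is strictly dominated by North, so the attacker never plays it.
X is strictly dominated by Y (it gives the attacker strictly more in every row), so the defender never plays it.
On the remaining 2×2 (North, Center vs Y, Z):
Let the attacker play North with probability p. Expected payoff against Y: (-5)p + 5(1−p) = −10p + 5; against Z: (-2)p + (-7)(1−p) = 5p − 7.
Setting these equal: −10p + 5 = 5p − 7 ⇒ −15p = -12 ⇒ p = 4/5, and the value is (-10)·(4/5) + 5 = -3.
For the defender: with q = P(Y), equating North's and Center's payoffs gives −3q − 2 = 12q − 7 ⇒ q = 1/3.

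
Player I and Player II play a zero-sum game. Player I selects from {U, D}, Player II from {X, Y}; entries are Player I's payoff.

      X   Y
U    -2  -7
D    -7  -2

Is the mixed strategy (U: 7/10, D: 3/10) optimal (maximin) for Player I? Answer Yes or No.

Against X this mix gives (7/10)·(-2) + (3/10)·(-7) = -7/2.
Against Y this mix gives (7/10)·(-7) + (3/10)·(-2) = -11/2.
Player II will play Y, holding Player I to -11/2. Shifting weight toward the row that does better against Y would raise this floor (the equalizing mix achieves -9/2 against both Y and X), so the proposed strategy is not optimal.

No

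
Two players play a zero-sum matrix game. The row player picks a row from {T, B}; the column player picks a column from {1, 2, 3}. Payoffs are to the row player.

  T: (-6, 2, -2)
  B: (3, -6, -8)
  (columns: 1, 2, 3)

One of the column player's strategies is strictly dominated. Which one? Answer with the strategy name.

3 holds the row player's payoff strictly below 2 in every row: -2 < 2, -8 < -6.
So 2 is strictly dominated for the column player.

2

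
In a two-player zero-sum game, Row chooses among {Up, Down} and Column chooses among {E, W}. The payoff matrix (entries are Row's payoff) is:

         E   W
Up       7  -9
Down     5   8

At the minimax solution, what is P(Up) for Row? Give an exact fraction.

3/19

Row minima: Up → -9, Down → 5; maximin = 5.
Column maxima: E → 7, W → 8; minimax = 7.
5 ≠ 7, so there is no saddle point; optimal play is mixed.
Let Row play Up with probability p. Expected payoff against E: 7p + 5(1−p) = 2p + 5; against W: (-9)p + 8(1−p) = −17p + 8.
Setting these equal: 2p + 5 = −17p + 8 ⇒ 19p = 3 ⇒ p = 3/19, and the value is (2)·(3/19) + 5 = 101/19.
For Column: with q = P(E), equating Up's and Down's payoffs gives 16q − 9 = −3q + 8 ⇒ q = 17/19.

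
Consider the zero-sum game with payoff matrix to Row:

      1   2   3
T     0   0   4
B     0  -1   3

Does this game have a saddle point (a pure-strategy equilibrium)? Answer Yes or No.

Row minima: T → 0, B → -1; maximin = 0.
Column maxima: 1 → 0, 2 → 0, 3 → 4; minimax = 0.
maximin = minimax = 0, so a saddle point exists.

Yes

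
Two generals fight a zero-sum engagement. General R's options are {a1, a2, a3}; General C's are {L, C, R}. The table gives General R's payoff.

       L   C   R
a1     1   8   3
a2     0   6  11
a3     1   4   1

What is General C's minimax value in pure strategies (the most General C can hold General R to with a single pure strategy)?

1

Column maxima: L → 1, C → 8, R → 11.
The smallest of these is 1.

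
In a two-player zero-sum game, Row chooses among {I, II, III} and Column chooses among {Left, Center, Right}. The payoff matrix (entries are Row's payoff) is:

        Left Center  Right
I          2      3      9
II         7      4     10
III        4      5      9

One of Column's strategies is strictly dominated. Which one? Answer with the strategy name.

Left holds Row's payoff strictly below Right in every row: 2 < 9, 7 < 10, 4 < 9.
So Right is strictly dominated for Column.

Right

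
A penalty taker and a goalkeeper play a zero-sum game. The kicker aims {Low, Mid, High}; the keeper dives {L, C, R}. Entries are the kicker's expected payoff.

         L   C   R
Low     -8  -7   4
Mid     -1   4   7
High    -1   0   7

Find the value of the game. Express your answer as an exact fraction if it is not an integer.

Row minima: Low → -8, Mid → -1, High → -1; maximin = -1.
Column maxima: L → -1, C → 4, R → 7; minimax = -1.
Since maximin = minimax = -1, there is a saddle point and the value is -1.

-1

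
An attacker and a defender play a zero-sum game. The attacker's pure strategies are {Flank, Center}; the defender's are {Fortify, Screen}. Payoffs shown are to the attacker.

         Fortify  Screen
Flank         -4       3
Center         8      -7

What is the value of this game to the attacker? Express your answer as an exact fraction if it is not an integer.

-2/11

Row minima: Flank → -4, Center → -7; maximin = -4.
Column maxima: Fortify → 8, Screen → 3; minimax = 3.
-4 ≠ 3, so there is no saddle point; optimal play is mixed.
Let the attacker play Flank with probability p. Expected payoff against Fortify: (-4)p + 8(1−p) = −12p + 8; against Screen: 3p + (-7)(1−p) = 10p − 7.
Setting these equal: −12p + 8 = 10p − 7 ⇒ −22p = -15 ⇒ p = 15/22, and the value is (-12)·(15/22) + 8 = -2/11.
For the defender: with q = P(Fortify), equating Flank's and Center's payoffs gives −7q + 3 = 15q − 7 ⇒ q = 5/11.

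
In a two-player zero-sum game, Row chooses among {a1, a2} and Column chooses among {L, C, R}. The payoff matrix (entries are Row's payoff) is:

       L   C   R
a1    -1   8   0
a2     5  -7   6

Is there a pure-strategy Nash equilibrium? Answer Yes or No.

No

Row minima: a1 → -1, a2 → -7; maximin = -1.
Column maxima: L → 5, C → 8, R → 6; minimax = 5.
-1 ≠ 5, so no pure-strategy equilibrium exists.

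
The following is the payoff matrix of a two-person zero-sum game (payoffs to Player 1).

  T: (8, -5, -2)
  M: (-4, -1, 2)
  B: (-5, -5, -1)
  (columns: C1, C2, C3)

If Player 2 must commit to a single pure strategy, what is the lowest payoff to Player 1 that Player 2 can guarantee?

Column maxima: C1 → 8, C2 → -1, C3 → 2.
The smallest of these is -1.

-1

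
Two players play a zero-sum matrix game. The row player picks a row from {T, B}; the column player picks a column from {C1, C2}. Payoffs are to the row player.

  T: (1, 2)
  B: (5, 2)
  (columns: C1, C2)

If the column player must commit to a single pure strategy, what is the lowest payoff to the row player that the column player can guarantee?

Column maxima: C1 → 5, C2 → 2.
The smallest of these is 2.

2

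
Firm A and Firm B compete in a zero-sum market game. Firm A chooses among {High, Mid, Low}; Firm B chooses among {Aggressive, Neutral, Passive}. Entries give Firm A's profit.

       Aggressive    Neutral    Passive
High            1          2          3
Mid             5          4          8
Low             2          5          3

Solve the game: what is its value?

17/4

Row minima: High → 1, Mid → 4, Low → 2; maximin = 4.
Column maxima: Aggressive → 5, Neutral → 5, Passive → 8; minimax = 5.
4 ≠ 5, so there is no saddle point; optimal play is mixed.
High is strictly dominated by Mid, so Firm A never plays it.
Passive is strictly dominated by Aggressive (it gives Firm A strictly more in every row), so Firm B never plays it.
On the remaining 2×2 (Mid, Low vs Aggressive, Neutral):
Let Firm A play Mid with probability p. Expected payoff against Aggressive: 5p + 2(1−p) = 3p + 2; against Neutral: 4p + 5(1−p) = −p + 5.
Setting these equal: 3p + 2 = −p + 5 ⇒ 4p = 3 ⇒ p = 3/4, and the value is (3)·(3/4) + 2 = 17/4.
For Firm B: with q = P(Aggressive), equating Mid's and Low's payoffs gives q + 4 = −3q + 5 ⇒ q = 1/4.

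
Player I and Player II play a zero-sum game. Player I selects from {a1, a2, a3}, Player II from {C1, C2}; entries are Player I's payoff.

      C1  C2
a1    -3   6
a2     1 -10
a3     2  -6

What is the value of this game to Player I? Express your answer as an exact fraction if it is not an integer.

-6/17

Row minima: a1 → -3, a2 → -10, a3 → -6; maximin = -3.
Column maxima: C1 → 2, C2 → 6; minimax = 2.
-3 ≠ 2, so there is no saddle point; optimal play is mixed.
a2 is strictly dominated by a3, so Player I never plays it.
On the remaining 2×2 (a1, a3 vs C1, C2):
Let Player I play a1 with probability p. Expected payoff against C1: (-3)p + 2(1−p) = −5p + 2; against C2: 6p + (-6)(1−p) = 12p − 6.
Setting these equal: −5p + 2 = 12p − 6 ⇒ −17p = -8 ⇒ p = 8/17, and the value is (-5)·(8/17) + 2 = -6/17.
For Player II: with q = P(C1), equating a1's and a3's payoffs gives −9q + 6 = 8q − 6 ⇒ q = 12/17.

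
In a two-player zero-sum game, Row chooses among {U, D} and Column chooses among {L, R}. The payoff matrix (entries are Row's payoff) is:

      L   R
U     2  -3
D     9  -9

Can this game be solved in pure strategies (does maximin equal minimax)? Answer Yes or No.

Row minima: U → -3, D → -9; maximin = -3.
Column maxima: L → 9, R → -3; minimax = -3.
maximin = minimax = -3, so a saddle point exists.

Yes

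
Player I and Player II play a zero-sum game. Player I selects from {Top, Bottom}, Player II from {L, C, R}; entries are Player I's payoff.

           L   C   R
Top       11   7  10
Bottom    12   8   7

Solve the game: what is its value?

31/4

Row minima: Top → 7, Bottom → 7; maximin = 7.
Column maxima: L → 12, C → 8, R → 10; minimax = 8.
7 ≠ 8, so there is no saddle point; optimal play is mixed.
L is strictly dominated by C (it gives Player I strictly more in every row), so Player II never plays it.
On the remaining 2×2 (Top, Bottom vs C, R):
Let Player I play Top with probability p. Expected payoff against C: 7p + 8(1−p) = −p + 8; against R: 10p + 7(1−p) = 3p + 7.
Setting these equal: −p + 8 = 3p + 7 ⇒ −4p = -1 ⇒ p = 1/4, and the value is (-1)·(1/4) + 8 = 31/4.
For Player II: with q = P(C), equating Top's and Bottom's payoffs gives −3q + 10 = q + 7 ⇒ q = 3/4.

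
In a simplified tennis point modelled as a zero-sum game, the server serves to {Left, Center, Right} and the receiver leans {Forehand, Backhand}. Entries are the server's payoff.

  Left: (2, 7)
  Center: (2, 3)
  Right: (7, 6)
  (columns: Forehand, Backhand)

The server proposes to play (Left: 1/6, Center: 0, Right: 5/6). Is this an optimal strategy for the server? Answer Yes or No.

Yes

Against Forehand this mix gives (1/6)·2 + (5/6)·7 = 37/6.
Against Backhand this mix gives (1/6)·7 + (5/6)·6 = 37/6.
All of the receiver's active replies (Forehand, Backhand) yield 37/6, and no column does worse for the server. The mix makes the receiver indifferent and guarantees 37/6, so it is optimal.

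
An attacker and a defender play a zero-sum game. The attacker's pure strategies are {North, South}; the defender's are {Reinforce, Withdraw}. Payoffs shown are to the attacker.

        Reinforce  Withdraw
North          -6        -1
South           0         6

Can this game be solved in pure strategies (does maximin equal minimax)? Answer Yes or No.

Row minima: North → -6, South → 0; maximin = 0.
Column maxima: Reinforce → 0, Withdraw → 6; minimax = 0.
maximin = minimax = 0, so a saddle point exists.

Yes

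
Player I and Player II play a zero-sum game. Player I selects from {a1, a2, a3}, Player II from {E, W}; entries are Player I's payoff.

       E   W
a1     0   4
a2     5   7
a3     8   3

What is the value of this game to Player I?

Row minima: a1 → 0, a2 → 5, a3 → 3; maximin = 5.
Column maxima: E → 8, W → 7; minimax = 7.
5 ≠ 7, so there is no saddle point; optimal play is mixed.
a1 is strictly dominated by a2, so Player I never plays it.
On the remaining 2×2 (a2, a3 vs E, W):
Let Player I play a2 with probability p. Expected payoff against E: 5p + 8(1−p) = −3p + 8; against W: 7p + 3(1−p) = 4p + 3.
Setting these equal: −3p + 8 = 4p + 3 ⇒ −7p = -5 ⇒ p = 5/7, and the value is (-3)·(5/7) + 8 = 41/7.
For Player II: with q = P(E), equating a2's and a3's payoffs gives −2q + 7 = 5q + 3 ⇒ q = 4/7.

41/7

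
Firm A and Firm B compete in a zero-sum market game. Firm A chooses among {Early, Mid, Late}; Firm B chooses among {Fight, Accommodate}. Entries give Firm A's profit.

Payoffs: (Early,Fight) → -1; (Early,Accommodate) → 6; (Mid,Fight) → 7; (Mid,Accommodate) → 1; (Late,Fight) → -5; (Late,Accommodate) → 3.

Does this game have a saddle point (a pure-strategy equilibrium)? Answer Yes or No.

Row minima: Early → -1, Mid → 1, Late → -5; maximin = 1.
Column maxima: Fight → 7, Accommodate → 6; minimax = 6.
1 ≠ 6, so no pure-strategy equilibrium exists.

No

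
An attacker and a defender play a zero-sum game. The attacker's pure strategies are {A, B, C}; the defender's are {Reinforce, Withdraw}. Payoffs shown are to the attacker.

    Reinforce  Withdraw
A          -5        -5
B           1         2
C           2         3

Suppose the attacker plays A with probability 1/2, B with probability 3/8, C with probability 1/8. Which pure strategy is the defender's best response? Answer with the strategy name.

Reinforce

If the defender plays Reinforce, the attacker's expected payoff is (1/2)·(-5) + (3/8)·1 + (1/8)·2 = -15/8.
If the defender plays Withdraw, the attacker's expected payoff is (1/2)·(-5) + (3/8)·2 + (1/8)·3 = -11/8.
The defender minimizes the attacker's payoff; the smallest is -15/8, so the best response is Reinforce.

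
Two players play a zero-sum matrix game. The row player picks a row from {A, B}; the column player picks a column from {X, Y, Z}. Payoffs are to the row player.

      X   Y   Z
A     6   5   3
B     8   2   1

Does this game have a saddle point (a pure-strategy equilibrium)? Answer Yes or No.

Row minima: A → 3, B → 1; maximin = 3.
Column maxima: X → 8, Y → 5, Z → 3; minimax = 3.
maximin = minimax = 3, so a saddle point exists.

Yes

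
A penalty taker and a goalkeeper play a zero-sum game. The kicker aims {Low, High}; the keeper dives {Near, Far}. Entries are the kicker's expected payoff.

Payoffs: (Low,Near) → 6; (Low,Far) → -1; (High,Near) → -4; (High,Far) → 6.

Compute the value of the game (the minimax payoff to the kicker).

32/17

Row minima: Low → -1, High → -4; maximin = -1.
Column maxima: Near → 6, Far → 6; minimax = 6.
-1 ≠ 6, so there is no saddle point; optimal play is mixed.
Let the kicker play Low with probability p. Expected payoff against Near: 6p + (-4)(1−p) = 10p − 4; against Far: (-1)p + 6(1−p) = −7p + 6.
Setting these equal: 10p − 4 = −7p + 6 ⇒ 17p = 10 ⇒ p = 10/17, and the value is (10)·(10/17) − 4 = 32/17.
For the keeper: with q = P(Near), equating Low's and High's payoffs gives 7q − 1 = −10q + 6 ⇒ q = 7/17.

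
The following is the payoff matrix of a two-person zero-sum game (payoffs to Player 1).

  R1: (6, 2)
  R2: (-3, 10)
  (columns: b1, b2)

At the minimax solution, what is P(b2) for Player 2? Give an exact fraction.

Row minima: R1 → 2, R2 → -3; maximin = 2.
Column maxima: b1 → 6, b2 → 10; minimax = 6.
2 ≠ 6, so there is no saddle point; optimal play is mixed.
Let Player 1 play R1 with probability p. Expected payoff against b1: 6p + (-3)(1−p) = 9p − 3; against b2: 2p + 10(1−p) = −8p + 10.
Setting these equal: 9p − 3 = −8p + 10 ⇒ 17p = 13 ⇒ p = 13/17, and the value is (9)·(13/17) − 3 = 66/17.
For Player 2: with q = P(b1), equating R1's and R2's payoffs gives 4q + 2 = −13q + 10 ⇒ q = 8/17.

9/17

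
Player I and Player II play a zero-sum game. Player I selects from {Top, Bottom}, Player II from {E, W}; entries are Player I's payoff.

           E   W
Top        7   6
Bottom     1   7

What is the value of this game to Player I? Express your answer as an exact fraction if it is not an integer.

Row minima: Top → 6, Bottom → 1; maximin = 6.
Column maxima: E → 7, W → 7; minimax = 7.
6 ≠ 7, so there is no saddle point; optimal play is mixed.
Let Player I play Top with probability p. Expected payoff against E: 7p + 1(1−p) = 6p + 1; against W: 6p + 7(1−p) = −p + 7.
Setting these equal: 6p + 1 = −p + 7 ⇒ 7p = 6 ⇒ p = 6/7, and the value is (6)·(6/7) + 1 = 43/7.
For Player II: with q = P(E), equating Top's and Bottom's payoffs gives q + 6 = −6q + 7 ⇒ q = 1/7.

43/7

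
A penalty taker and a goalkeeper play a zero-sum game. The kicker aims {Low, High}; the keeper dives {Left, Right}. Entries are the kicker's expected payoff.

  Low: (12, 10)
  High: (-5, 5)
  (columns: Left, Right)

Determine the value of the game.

Row minima: Low → 10, High → -5; maximin = 10.
Column maxima: Left → 12, Right → 10; minimax = 10.
Since maximin = minimax = 10, there is a saddle point and the value is 10.

10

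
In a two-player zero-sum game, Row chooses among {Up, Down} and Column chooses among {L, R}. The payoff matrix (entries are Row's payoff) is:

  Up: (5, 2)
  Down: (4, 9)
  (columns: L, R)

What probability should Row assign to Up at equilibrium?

5/8

Row minima: Up → 2, Down → 4; maximin = 4.
Column maxima: L → 5, R → 9; minimax = 5.
4 ≠ 5, so there is no saddle point; optimal play is mixed.
Let Row play Up with probability p. Expected payoff against L: 5p + 4(1−p) = p + 4; against R: 2p + 9(1−p) = −7p + 9.
Setting these equal: p + 4 = −7p + 9 ⇒ 8p = 5 ⇒ p = 5/8, and the value is (1)·(5/8) + 4 = 37/8.
For Column: with q = P(L), equating Up's and Down's payoffs gives 3q + 2 = −5q + 9 ⇒ q = 7/8.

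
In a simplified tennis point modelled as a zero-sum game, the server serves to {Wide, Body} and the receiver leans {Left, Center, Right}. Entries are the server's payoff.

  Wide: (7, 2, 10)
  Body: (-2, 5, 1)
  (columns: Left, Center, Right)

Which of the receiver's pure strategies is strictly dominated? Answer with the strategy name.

Right

Left holds the server's payoff strictly below Right in every row: 7 < 10, -2 < 1.
So Right is strictly dominated for the receiver.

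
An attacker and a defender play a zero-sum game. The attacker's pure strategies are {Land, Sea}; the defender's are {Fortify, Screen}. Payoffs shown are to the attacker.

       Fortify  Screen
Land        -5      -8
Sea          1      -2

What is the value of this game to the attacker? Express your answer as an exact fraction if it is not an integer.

Row minima: Land → -8, Sea → -2; maximin = -2.
Column maxima: Fortify → 1, Screen → -2; minimax = -2.
Since maximin = minimax = -2, there is a saddle point and the value is -2.

-2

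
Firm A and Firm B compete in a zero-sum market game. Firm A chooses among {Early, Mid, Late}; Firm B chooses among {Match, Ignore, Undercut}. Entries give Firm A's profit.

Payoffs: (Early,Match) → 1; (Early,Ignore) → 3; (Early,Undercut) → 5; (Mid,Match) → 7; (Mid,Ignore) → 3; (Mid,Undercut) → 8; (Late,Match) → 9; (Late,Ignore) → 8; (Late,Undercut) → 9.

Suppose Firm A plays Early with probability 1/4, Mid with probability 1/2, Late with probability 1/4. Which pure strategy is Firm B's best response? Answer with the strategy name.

If Firm B plays Match, Firm A's expected payoff is (1/4)·1 + (1/2)·7 + (1/4)·9 = 6.
If Firm B plays Ignore, Firm A's expected payoff is (1/4)·3 + (1/2)·3 + (1/4)·8 = 17/4.
If Firm B plays Undercut, Firm A's expected payoff is (1/4)·5 + (1/2)·8 + (1/4)·9 = 15/2.
Firm B minimizes Firm A's payoff; the smallest is 17/4, so the best response is Ignore.

Ignore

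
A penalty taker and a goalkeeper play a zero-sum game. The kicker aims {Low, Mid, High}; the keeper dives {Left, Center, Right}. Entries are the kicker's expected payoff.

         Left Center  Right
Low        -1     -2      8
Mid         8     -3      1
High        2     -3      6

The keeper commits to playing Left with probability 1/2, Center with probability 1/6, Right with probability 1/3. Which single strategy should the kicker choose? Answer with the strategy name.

Mid

Expected payoff of Low: (1/2)·(-1) + (1/6)·(-2) + (1/3)·8 = 11/6.
Expected payoff of Mid: (1/2)·8 + (1/6)·(-3) + (1/3)·1 = 23/6.
Expected payoff of High: (1/2)·2 + (1/6)·(-3) + (1/3)·6 = 5/2.
The largest is 23/6, so the kicker's best response is Mid.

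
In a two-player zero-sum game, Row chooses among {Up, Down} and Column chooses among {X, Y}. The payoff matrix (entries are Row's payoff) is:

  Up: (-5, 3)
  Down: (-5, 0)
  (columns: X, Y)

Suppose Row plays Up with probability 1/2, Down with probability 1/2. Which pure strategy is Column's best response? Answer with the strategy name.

X

If Column plays X, Row's expected payoff is (1/2)·(-5) + (1/2)·(-5) = -5.
If Column plays Y, Row's expected payoff is (1/2)·3 + (1/2)·0 = 3/2.
Column minimizes Row's payoff; the smallest is -5, so the best response is X.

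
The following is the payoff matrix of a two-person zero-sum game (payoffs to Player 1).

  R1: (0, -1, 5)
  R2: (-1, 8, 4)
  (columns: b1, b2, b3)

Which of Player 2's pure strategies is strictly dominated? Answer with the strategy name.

b3

b1 holds Player 1's payoff strictly below b3 in every row: 0 < 5, -1 < 4.
So b3 is strictly dominated for Player 2.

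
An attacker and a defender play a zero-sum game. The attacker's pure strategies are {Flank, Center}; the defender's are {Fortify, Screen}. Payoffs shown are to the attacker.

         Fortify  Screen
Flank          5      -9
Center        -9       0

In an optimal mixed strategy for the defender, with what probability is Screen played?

14/23

Row minima: Flank → -9, Center → -9; maximin = -9.
Column maxima: Fortify → 5, Screen → 0; minimax = 0.
-9 ≠ 0, so there is no saddle point; optimal play is mixed.
Let the attacker play Flank with probability p. Expected payoff against Fortify: 5p + (-9)(1−p) = 14p − 9; against Screen: (-9)p + 0(1−p) = −9p.
Setting these equal: 14p − 9 = −9p ⇒ 23p = 9 ⇒ p = 9/23, and the value is (14)·(9/23) − 9 = -81/23.
For the defender: with q = P(Fortify), equating Flank's and Center's payoffs gives 14q − 9 = −9q ⇒ q = 9/23.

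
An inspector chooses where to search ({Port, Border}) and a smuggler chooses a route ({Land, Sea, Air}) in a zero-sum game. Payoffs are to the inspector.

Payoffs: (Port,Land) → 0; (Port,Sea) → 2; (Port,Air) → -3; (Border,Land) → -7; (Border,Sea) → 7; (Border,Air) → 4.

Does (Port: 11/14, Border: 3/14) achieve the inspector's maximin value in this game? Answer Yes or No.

Against Land this mix gives (11/14)·0 + (3/14)·(-7) = -3/2.
Against Sea this mix gives (11/14)·2 + (3/14)·7 = 43/14.
Against Air this mix gives (11/14)·(-3) + (3/14)·4 = -3/2.
All of the smuggler's active replies (Land, Air) yield -3/2, and no column does worse for the inspector. The mix makes the smuggler indifferent and guarantees -3/2, so it is optimal.

Yes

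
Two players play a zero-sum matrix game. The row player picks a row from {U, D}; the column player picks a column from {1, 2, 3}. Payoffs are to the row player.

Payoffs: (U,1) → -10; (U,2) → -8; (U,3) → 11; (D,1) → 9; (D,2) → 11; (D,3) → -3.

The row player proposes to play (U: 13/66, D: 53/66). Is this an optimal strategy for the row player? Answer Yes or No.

Against 1 this mix gives (13/66)·(-10) + (53/66)·9 = 347/66.
Against 2 this mix gives (13/66)·(-8) + (53/66)·11 = 479/66.
Against 3 this mix gives (13/66)·11 + (53/66)·(-3) = -8/33.
The column player will play 3, holding the row player to -8/33. Shifting weight toward the row that does better against 3 would raise this floor (the equalizing mix achieves 23/11 against both 3 and 1), so the proposed strategy is not optimal.

No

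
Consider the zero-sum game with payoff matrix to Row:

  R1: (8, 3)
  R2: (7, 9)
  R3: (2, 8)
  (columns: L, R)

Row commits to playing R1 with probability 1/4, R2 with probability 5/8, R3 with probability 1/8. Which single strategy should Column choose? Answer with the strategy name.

If Column plays L, Row's expected payoff is (1/4)·8 + (5/8)·7 + (1/8)·2 = 53/8.
If Column plays R, Row's expected payoff is (1/4)·3 + (5/8)·9 + (1/8)·8 = 59/8.
Column minimizes Row's payoff; the smallest is 53/8, so the best response is L.

L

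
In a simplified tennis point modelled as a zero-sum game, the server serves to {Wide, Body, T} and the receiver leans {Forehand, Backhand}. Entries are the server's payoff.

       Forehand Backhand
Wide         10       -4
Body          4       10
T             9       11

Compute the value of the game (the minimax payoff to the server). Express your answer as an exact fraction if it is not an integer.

73/8

Row minima: Wide → -4, Body → 4, T → 9; maximin = 9.
Column maxima: Forehand → 10, Backhand → 11; minimax = 10.
9 ≠ 10, so there is no saddle point; optimal play is mixed.
Body is strictly dominated by T, so the server never plays it.
On the remaining 2×2 (Wide, T vs Forehand, Backhand):
Let the server play Wide with probability p. Expected payoff against Forehand: 10p + 9(1−p) = p + 9; against Backhand: (-4)p + 11(1−p) = −15p + 11.
Setting these equal: p + 9 = −15p + 11 ⇒ 16p = 2 ⇒ p = 1/8, and the value is (1)·(1/8) + 9 = 73/8.
For the receiver: with q = P(Forehand), equating Wide's and T's payoffs gives 14q − 4 = −2q + 11 ⇒ q = 15/16.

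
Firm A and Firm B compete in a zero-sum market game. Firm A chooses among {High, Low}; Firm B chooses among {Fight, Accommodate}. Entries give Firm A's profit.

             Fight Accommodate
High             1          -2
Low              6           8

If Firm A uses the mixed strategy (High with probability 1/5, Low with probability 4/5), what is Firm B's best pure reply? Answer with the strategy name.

Fight

If Firm B plays Fight, Firm A's expected payoff is (1/5)·1 + (4/5)·6 = 5.
If Firm B plays Accommodate, Firm A's expected payoff is (1/5)·(-2) + (4/5)·8 = 6.
Firm B minimizes Firm A's payoff; the smallest is 5, so the best response is Fight.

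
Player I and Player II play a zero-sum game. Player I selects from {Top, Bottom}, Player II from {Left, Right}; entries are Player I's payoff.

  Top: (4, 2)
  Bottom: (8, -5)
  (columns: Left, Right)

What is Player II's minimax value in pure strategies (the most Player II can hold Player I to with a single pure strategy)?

2

Column maxima: Left → 8, Right → 2.
The smallest of these is 2.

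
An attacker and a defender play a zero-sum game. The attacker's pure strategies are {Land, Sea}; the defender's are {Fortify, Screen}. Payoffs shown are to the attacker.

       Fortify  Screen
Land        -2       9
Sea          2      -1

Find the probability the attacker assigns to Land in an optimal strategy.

Row minima: Land → -2, Sea → -1; maximin = -1.
Column maxima: Fortify → 2, Screen → 9; minimax = 2.
-1 ≠ 2, so there is no saddle point; optimal play is mixed.
Let the attacker play Land with probability p. Expected payoff against Fortify: (-2)p + 2(1−p) = −4p + 2; against Screen: 9p + (-1)(1−p) = 10p − 1.
Setting these equal: −4p + 2 = 10p − 1 ⇒ −14p = -3 ⇒ p = 3/14, and the value is (-4)·(3/14) + 2 = 8/7.
For the defender: with q = P(Fortify), equating Land's and Sea's payoffs gives −11q + 9 = 3q − 1 ⇒ q = 5/7.

3/14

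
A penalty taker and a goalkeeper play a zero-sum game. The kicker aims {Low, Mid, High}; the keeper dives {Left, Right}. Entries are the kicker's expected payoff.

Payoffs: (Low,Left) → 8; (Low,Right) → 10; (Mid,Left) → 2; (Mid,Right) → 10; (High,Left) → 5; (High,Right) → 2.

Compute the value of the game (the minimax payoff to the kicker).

Row minima: Low → 8, Mid → 2, High → 2; maximin = 8.
Column maxima: Left → 8, Right → 10; minimax = 8.
Since maximin = minimax = 8, there is a saddle point and the value is 8.

8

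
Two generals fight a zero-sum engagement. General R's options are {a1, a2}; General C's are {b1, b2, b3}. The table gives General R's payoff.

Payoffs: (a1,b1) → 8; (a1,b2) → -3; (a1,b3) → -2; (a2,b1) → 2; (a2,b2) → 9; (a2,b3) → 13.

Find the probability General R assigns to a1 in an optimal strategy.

Row minima: a1 → -3, a2 → 2; maximin = 2.
Column maxima: b1 → 8, b2 → 9, b3 → 13; minimax = 8.
2 ≠ 8, so there is no saddle point; optimal play is mixed.
b3 is strictly dominated by b2 (it gives General R strictly more in every row), so General C never plays it.
On the remaining 2×2 (a1, a2 vs b1, b2):
Let General R play a1 with probability p. Expected payoff against b1: 8p + 2(1−p) = 6p + 2; against b2: (-3)p + 9(1−p) = −12p + 9.
Setting these equal: 6p + 2 = −12p + 9 ⇒ 18p = 7 ⇒ p = 7/18, and the value is (6)·(7/18) + 2 = 13/3.
For General C: with q = P(b1), equating a1's and a2's payoffs gives 11q − 3 = −7q + 9 ⇒ q = 2/3.

7/18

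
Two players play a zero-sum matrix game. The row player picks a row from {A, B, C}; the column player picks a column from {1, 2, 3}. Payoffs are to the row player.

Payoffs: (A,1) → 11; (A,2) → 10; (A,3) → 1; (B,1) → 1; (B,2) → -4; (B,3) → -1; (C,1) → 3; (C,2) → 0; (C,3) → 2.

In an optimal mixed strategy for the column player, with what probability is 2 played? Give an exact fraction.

1/11

Row minima: A → 1, B → -4, C → 0; maximin = 1.
Column maxima: 1 → 11, 2 → 10, 3 → 2; minimax = 2.
1 ≠ 2, so there is no saddle point; optimal play is mixed.
B is strictly dominated by A, so the row player never plays it.
1 is strictly dominated by 2 (it gives the row player strictly more in every row), so the column player never plays it.
On the remaining 2×2 (A, C vs 2, 3):
Let the row player play A with probability p. Expected payoff against 2: 10p + 0(1−p) = 10p; against 3: 1p + 2(1−p) = −p + 2.
Setting these equal: 10p = −p + 2 ⇒ 11p = 2 ⇒ p = 2/11, and the value is (10)·(2/11) = 20/11.
For the column player: with q = P(2), equating A's and C's payoffs gives 9q + 1 = −2q + 2 ⇒ q = 1/11.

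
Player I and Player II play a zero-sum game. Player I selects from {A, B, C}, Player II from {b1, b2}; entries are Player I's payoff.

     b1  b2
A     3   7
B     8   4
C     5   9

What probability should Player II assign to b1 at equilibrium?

Row minima: A → 3, B → 4, C → 5; maximin = 5.
Column maxima: b1 → 8, b2 → 9; minimax = 8.
5 ≠ 8, so there is no saddle point; optimal play is mixed.
A is strictly dominated by C, so Player I never plays it.
On the remaining 2×2 (B, C vs b1, b2):
Let Player I play B with probability p. Expected payoff against b1: 8p + 5(1−p) = 3p + 5; against b2: 4p + 9(1−p) = −5p + 9.
Setting these equal: 3p + 5 = −5p + 9 ⇒ 8p = 4 ⇒ p = 1/2, and the value is (3)·(1/2) + 5 = 13/2.
For Player II: with q = P(b1), equating B's and C's payoffs gives 4q + 4 = −4q + 9 ⇒ q = 5/8.

5/8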